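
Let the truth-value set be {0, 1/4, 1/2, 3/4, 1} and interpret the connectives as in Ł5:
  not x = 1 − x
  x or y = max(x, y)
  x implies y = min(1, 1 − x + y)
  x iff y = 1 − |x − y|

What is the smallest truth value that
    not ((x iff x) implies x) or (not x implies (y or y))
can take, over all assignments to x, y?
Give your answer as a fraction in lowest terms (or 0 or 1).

Take x = 1/2, y = 0:
x iff x = 1/2 iff 1/2 = 1
(x iff x) implies x = 1 implies 1/2 = 1/2
not ((x iff x) implies x) = not 1/2 = 1/2
not x = not 1/2 = 1/2
y or y = 0 or 0 = 0
not x implies (y or y) = 1/2 implies 0 = 1/2
not ((x iff x) implies x) or (not x implies (y or y)) = 1/2 or 1/2 = 1/2
No assignment yields a value below 1/2, so this is the minimum.

1/2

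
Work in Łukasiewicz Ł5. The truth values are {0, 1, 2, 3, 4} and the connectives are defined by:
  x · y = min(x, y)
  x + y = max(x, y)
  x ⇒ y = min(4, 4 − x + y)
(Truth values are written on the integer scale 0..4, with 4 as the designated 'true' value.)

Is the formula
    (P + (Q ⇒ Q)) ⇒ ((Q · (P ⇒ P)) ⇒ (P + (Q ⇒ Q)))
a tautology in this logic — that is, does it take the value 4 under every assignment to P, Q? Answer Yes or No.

Yes

At P = 1, Q = 4, for instance:
Q ⇒ Q = 4 ⇒ 4 = 4
P + (Q ⇒ Q) = 1 + 4 = 4
P ⇒ P = 1 ⇒ 1 = 4
Q · (P ⇒ P) = 4 · 4 = 4
(Q · (P ⇒ P)) ⇒ (P + (Q ⇒ Q)) = 4 ⇒ 4 = 4
(P + (Q ⇒ Q)) ⇒ ((Q · (P ⇒ P)) ⇒ (P + (Q ⇒ Q))) = 4 ⇒ 4 = 4
and checking the remaining 24 assignments likewise gives ≥ 4 in every case.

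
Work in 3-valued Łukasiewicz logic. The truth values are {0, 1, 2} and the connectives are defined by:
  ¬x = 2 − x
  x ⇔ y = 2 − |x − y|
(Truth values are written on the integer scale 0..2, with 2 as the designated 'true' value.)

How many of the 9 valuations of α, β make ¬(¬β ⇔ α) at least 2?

α = 0, β = 0 ↦ 2  ≥
α = 0, β = 1 ↦ 1  <
α = 0, β = 2 ↦ 0  <
α = 1, β = 0 ↦ 1  <
α = 1, β = 1 ↦ 0  <
α = 1, β = 2 ↦ 1  <
α = 2, β = 0 ↦ 0  <
α = 2, β = 1 ↦ 1  <
α = 2, β = 2 ↦ 2  ≥
So 2 of the 9 assignments meet the threshold.

2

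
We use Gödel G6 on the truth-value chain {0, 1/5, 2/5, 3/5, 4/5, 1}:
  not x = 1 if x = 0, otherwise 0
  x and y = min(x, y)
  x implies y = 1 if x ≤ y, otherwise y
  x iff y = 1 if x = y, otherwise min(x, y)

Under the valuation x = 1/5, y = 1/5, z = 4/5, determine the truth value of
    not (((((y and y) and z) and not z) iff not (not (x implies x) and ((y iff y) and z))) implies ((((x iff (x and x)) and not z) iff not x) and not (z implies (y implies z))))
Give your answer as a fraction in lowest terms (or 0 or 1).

y and y = 1/5 and 1/5 = 1/5
(y and y) and z = 1/5 and 4/5 = 1/5
not z = not 4/5 = 0
((y and y) and z) and not z = 1/5 and 0 = 0
x implies x = 1/5 implies 1/5 = 1
not (x implies x) = not 1 = 0
y iff y = 1/5 iff 1/5 = 1
(y iff y) and z = 1 and 4/5 = 4/5
not (x implies x) and ((y iff y) and z) = 0 and 4/5 = 0
not (not (x implies x) and ((y iff y) and z)) = not 0 = 1
(((y and y) and z) and not z) iff not (not (x implies x) and ((y iff y) and z)) = 0 iff 1 = 0
x and x = 1/5 and 1/5 = 1/5
x iff (x and x) = 1/5 iff 1/5 = 1
not z = not 4/5 = 0
(x iff (x and x)) and not z = 1 and 0 = 0
not x = not 1/5 = 0
((x iff (x and x)) and not z) iff not x = 0 iff 0 = 1
y implies z = 1/5 implies 4/5 = 1
z implies (y implies z) = 4/5 implies 1 = 1
not (z implies (y implies z)) = not 1 = 0
(((x iff (x and x)) and not z) iff not x) and not (z implies (y implies z)) = 1 and 0 = 0
((((y and y) and z) and not z) iff not (not (x implies x) and ((y iff y) and z))) implies ((((x iff (x and x)) and not z) iff not x) and not (z implies (y implies z))) = 0 implies 0 = 1
not (((((y and y) and z) and not z) iff not (not (x implies x) and ((y iff y) and z))) implies ((((x iff (x and x)) and not z) iff not x) and not (z implies (y implies z)))) = not 1 = 0

0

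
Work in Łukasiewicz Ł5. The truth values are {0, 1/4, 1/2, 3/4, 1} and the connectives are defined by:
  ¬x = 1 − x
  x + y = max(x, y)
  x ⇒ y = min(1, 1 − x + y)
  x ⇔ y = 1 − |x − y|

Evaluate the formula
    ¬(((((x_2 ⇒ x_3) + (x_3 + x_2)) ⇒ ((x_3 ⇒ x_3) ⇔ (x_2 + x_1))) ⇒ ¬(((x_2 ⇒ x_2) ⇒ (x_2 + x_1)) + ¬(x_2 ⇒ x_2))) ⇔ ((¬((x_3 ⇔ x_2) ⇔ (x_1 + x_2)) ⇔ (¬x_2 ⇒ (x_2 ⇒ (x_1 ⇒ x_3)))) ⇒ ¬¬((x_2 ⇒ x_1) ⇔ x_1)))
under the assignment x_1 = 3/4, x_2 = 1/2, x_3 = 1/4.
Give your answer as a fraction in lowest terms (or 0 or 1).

x_2 ⇒ x_3 = 1/2 ⇒ 1/4 = 3/4
x_3 + x_2 = 1/4 + 1/2 = 1/2
(x_2 ⇒ x_3) + (x_3 + x_2) = 3/4 + 1/2 = 3/4
x_3 ⇒ x_3 = 1/4 ⇒ 1/4 = 1
x_2 + x_1 = 1/2 + 3/4 = 3/4
(x_3 ⇒ x_3) ⇔ (x_2 + x_1) = 1 ⇔ 3/4 = 3/4
((x_2 ⇒ x_3) + (x_3 + x_2)) ⇒ ((x_3 ⇒ x_3) ⇔ (x_2 + x_1)) = 3/4 ⇒ 3/4 = 1
x_2 ⇒ x_2 = 1/2 ⇒ 1/2 = 1
x_2 + x_1 = 1/2 + 3/4 = 3/4
(x_2 ⇒ x_2) ⇒ (x_2 + x_1) = 1 ⇒ 3/4 = 3/4
x_2 ⇒ x_2 = 1/2 ⇒ 1/2 = 1
¬(x_2 ⇒ x_2) = ¬1 = 0
((x_2 ⇒ x_2) ⇒ (x_2 + x_1)) + ¬(x_2 ⇒ x_2) = 3/4 + 0 = 3/4
¬(((x_2 ⇒ x_2) ⇒ (x_2 + x_1)) + ¬(x_2 ⇒ x_2)) = ¬3/4 = 1/4
(((x_2 ⇒ x_3) + (x_3 + x_2)) ⇒ ((x_3 ⇒ x_3) ⇔ (x_2 + x_1))) ⇒ ¬(((x_2 ⇒ x_2) ⇒ (x_2 + x_1)) + ¬(x_2 ⇒ x_2)) = 1 ⇒ 1/4 = 1/4
x_3 ⇔ x_2 = 1/4 ⇔ 1/2 = 3/4
x_1 + x_2 = 3/4 + 1/2 = 3/4
(x_3 ⇔ x_2) ⇔ (x_1 + x_2) = 3/4 ⇔ 3/4 = 1
¬((x_3 ⇔ x_2) ⇔ (x_1 + x_2)) = ¬1 = 0
¬x_2 = ¬1/2 = 1/2
x_1 ⇒ x_3 = 3/4 ⇒ 1/4 = 1/2
x_2 ⇒ (x_1 ⇒ x_3) = 1/2 ⇒ 1/2 = 1
¬x_2 ⇒ (x_2 ⇒ (x_1 ⇒ x_3)) = 1/2 ⇒ 1 = 1
¬((x_3 ⇔ x_2) ⇔ (x_1 + x_2)) ⇔ (¬x_2 ⇒ (x_2 ⇒ (x_1 ⇒ x_3))) = 0 ⇔ 1 = 0
x_2 ⇒ x_1 = 1/2 ⇒ 3/4 = 1
(x_2 ⇒ x_1) ⇔ x_1 = 1 ⇔ 3/4 = 3/4
¬((x_2 ⇒ x_1) ⇔ x_1) = ¬3/4 = 1/4
¬¬((x_2 ⇒ x_1) ⇔ x_1) = ¬1/4 = 3/4
(¬((x_3 ⇔ x_2) ⇔ (x_1 + x_2)) ⇔ (¬x_2 ⇒ (x_2 ⇒ (x_1 ⇒ x_3)))) ⇒ ¬¬((x_2 ⇒ x_1) ⇔ x_1) = 0 ⇒ 3/4 = 1
((((x_2 ⇒ x_3) + (x_3 + x_2)) ⇒ ((x_3 ⇒ x_3) ⇔ (x_2 + x_1))) ⇒ ¬(((x_2 ⇒ x_2) ⇒ (x_2 + x_1)) + ¬(x_2 ⇒ x_2))) ⇔ ((¬((x_3 ⇔ x_2) ⇔ (x_1 + x_2)) ⇔ (¬x_2 ⇒ (x_2 ⇒ (x_1 ⇒ x_3)))) ⇒ ¬¬((x_2 ⇒ x_1) ⇔ x_1)) = 1/4 ⇔ 1 = 1/4
¬(((((x_2 ⇒ x_3) + (x_3 + x_2)) ⇒ ((x_3 ⇒ x_3) ⇔ (x_2 + x_1))) ⇒ ¬(((x_2 ⇒ x_2) ⇒ (x_2 + x_1)) + ¬(x_2 ⇒ x_2))) ⇔ ((¬((x_3 ⇔ x_2) ⇔ (x_1 + x_2)) ⇔ (¬x_2 ⇒ (x_2 ⇒ (x_1 ⇒ x_3)))) ⇒ ¬¬((x_2 ⇒ x_1) ⇔ x_1))) = ¬1/4 = 3/4

3/4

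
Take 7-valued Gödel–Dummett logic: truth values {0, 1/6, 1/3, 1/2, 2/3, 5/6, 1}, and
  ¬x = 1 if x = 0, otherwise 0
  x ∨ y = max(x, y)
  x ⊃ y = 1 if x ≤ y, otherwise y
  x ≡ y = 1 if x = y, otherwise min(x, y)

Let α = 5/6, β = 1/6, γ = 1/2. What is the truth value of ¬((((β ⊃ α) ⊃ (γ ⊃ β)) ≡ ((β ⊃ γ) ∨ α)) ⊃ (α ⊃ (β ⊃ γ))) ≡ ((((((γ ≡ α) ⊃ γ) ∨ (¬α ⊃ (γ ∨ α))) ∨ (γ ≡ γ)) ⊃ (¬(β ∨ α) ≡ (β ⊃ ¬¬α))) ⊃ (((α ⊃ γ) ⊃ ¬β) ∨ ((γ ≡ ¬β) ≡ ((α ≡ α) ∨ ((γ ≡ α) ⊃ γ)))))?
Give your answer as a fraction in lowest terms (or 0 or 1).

β ⊃ α = 1/6 ⊃ 5/6 = 1
γ ⊃ β = 1/2 ⊃ 1/6 = 1/6
(β ⊃ α) ⊃ (γ ⊃ β) = 1 ⊃ 1/6 = 1/6
β ⊃ γ = 1/6 ⊃ 1/2 = 1
(β ⊃ γ) ∨ α = 1 ∨ 5/6 = 1
((β ⊃ α) ⊃ (γ ⊃ β)) ≡ ((β ⊃ γ) ∨ α) = 1/6 ≡ 1 = 1/6
β ⊃ γ = 1/6 ⊃ 1/2 = 1
α ⊃ (β ⊃ γ) = 5/6 ⊃ 1 = 1
(((β ⊃ α) ⊃ (γ ⊃ β)) ≡ ((β ⊃ γ) ∨ α)) ⊃ (α ⊃ (β ⊃ γ)) = 1/6 ⊃ 1 = 1
¬((((β ⊃ α) ⊃ (γ ⊃ β)) ≡ ((β ⊃ γ) ∨ α)) ⊃ (α ⊃ (β ⊃ γ))) = ¬1 = 0
γ ≡ α = 1/2 ≡ 5/6 = 1/2
(γ ≡ α) ⊃ γ = 1/2 ⊃ 1/2 = 1
¬α = ¬5/6 = 0
γ ∨ α = 1/2 ∨ 5/6 = 5/6
¬α ⊃ (γ ∨ α) = 0 ⊃ 5/6 = 1
((γ ≡ α) ⊃ γ) ∨ (¬α ⊃ (γ ∨ α)) = 1 ∨ 1 = 1
γ ≡ γ = 1/2 ≡ 1/2 = 1
(((γ ≡ α) ⊃ γ) ∨ (¬α ⊃ (γ ∨ α))) ∨ (γ ≡ γ) = 1 ∨ 1 = 1
β ∨ α = 1/6 ∨ 5/6 = 5/6
¬(β ∨ α) = ¬5/6 = 0
¬α = ¬5/6 = 0
¬¬α = ¬0 = 1
β ⊃ ¬¬α = 1/6 ⊃ 1 = 1
¬(β ∨ α) ≡ (β ⊃ ¬¬α) = 0 ≡ 1 = 0
((((γ ≡ α) ⊃ γ) ∨ (¬α ⊃ (γ ∨ α))) ∨ (γ ≡ γ)) ⊃ (¬(β ∨ α) ≡ (β ⊃ ¬¬α)) = 1 ⊃ 0 = 0
α ⊃ γ = 5/6 ⊃ 1/2 = 1/2
¬β = ¬1/6 = 0
(α ⊃ γ) ⊃ ¬β = 1/2 ⊃ 0 = 0
¬β = ¬1/6 = 0
γ ≡ ¬β = 1/2 ≡ 0 = 0
α ≡ α = 5/6 ≡ 5/6 = 1
γ ≡ α = 1/2 ≡ 5/6 = 1/2
(γ ≡ α) ⊃ γ = 1/2 ⊃ 1/2 = 1
(α ≡ α) ∨ ((γ ≡ α) ⊃ γ) = 1 ∨ 1 = 1
(γ ≡ ¬β) ≡ ((α ≡ α) ∨ ((γ ≡ α) ⊃ γ)) = 0 ≡ 1 = 0
((α ⊃ γ) ⊃ ¬β) ∨ ((γ ≡ ¬β) ≡ ((α ≡ α) ∨ ((γ ≡ α) ⊃ γ))) = 0 ∨ 0 = 0
(((((γ ≡ α) ⊃ γ) ∨ (¬α ⊃ (γ ∨ α))) ∨ (γ ≡ γ)) ⊃ (¬(β ∨ α) ≡ (β ⊃ ¬¬α))) ⊃ (((α ⊃ γ) ⊃ ¬β) ∨ ((γ ≡ ¬β) ≡ ((α ≡ α) ∨ ((γ ≡ α) ⊃ γ)))) = 0 ⊃ 0 = 1
¬((((β ⊃ α) ⊃ (γ ⊃ β)) ≡ ((β ⊃ γ) ∨ α)) ⊃ (α ⊃ (β ⊃ γ))) ≡ ((((((γ ≡ α) ⊃ γ) ∨ (¬α ⊃ (γ ∨ α))) ∨ (γ ≡ γ)) ⊃ (¬(β ∨ α) ≡ (β ⊃ ¬¬α))) ⊃ (((α ⊃ γ) ⊃ ¬β) ∨ ((γ ≡ ¬β) ≡ ((α ≡ α) ∨ ((γ ≡ α) ⊃ γ))))) = 0 ≡ 1 = 0

0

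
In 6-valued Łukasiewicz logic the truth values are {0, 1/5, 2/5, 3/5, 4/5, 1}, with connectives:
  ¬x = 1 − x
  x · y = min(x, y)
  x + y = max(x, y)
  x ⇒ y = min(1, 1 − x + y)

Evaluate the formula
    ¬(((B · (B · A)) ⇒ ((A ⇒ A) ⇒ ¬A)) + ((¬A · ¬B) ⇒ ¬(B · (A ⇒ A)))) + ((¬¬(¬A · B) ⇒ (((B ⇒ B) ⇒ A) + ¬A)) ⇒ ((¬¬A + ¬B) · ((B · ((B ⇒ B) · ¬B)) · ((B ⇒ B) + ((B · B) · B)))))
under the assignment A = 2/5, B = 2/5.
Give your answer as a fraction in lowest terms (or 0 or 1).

2/5

B · A = 2/5 · 2/5 = 2/5
B · (B · A) = 2/5 · 2/5 = 2/5
A ⇒ A = 2/5 ⇒ 2/5 = 1
¬A = ¬2/5 = 3/5
(A ⇒ A) ⇒ ¬A = 1 ⇒ 3/5 = 3/5
(B · (B · A)) ⇒ ((A ⇒ A) ⇒ ¬A) = 2/5 ⇒ 3/5 = 1
¬A = ¬2/5 = 3/5
¬B = ¬2/5 = 3/5
¬A · ¬B = 3/5 · 3/5 = 3/5
A ⇒ A = 2/5 ⇒ 2/5 = 1
B · (A ⇒ A) = 2/5 · 1 = 2/5
¬(B · (A ⇒ A)) = ¬2/5 = 3/5
(¬A · ¬B) ⇒ ¬(B · (A ⇒ A)) = 3/5 ⇒ 3/5 = 1
((B · (B · A)) ⇒ ((A ⇒ A) ⇒ ¬A)) + ((¬A · ¬B) ⇒ ¬(B · (A ⇒ A))) = 1 + 1 = 1
¬(((B · (B · A)) ⇒ ((A ⇒ A) ⇒ ¬A)) + ((¬A · ¬B) ⇒ ¬(B · (A ⇒ A)))) = ¬1 = 0
¬A = ¬2/5 = 3/5
¬A · B = 3/5 · 2/5 = 2/5
¬(¬A · B) = ¬2/5 = 3/5
¬¬(¬A · B) = ¬3/5 = 2/5
B ⇒ B = 2/5 ⇒ 2/5 = 1
(B ⇒ B) ⇒ A = 1 ⇒ 2/5 = 2/5
¬A = ¬2/5 = 3/5
((B ⇒ B) ⇒ A) + ¬A = 2/5 + 3/5 = 3/5
¬¬(¬A · B) ⇒ (((B ⇒ B) ⇒ A) + ¬A) = 2/5 ⇒ 3/5 = 1
¬A = ¬2/5 = 3/5
¬¬A = ¬3/5 = 2/5
¬B = ¬2/5 = 3/5
¬¬A + ¬B = 2/5 + 3/5 = 3/5
B ⇒ B = 2/5 ⇒ 2/5 = 1
¬B = ¬2/5 = 3/5
(B ⇒ B) · ¬B = 1 · 3/5 = 3/5
B · ((B ⇒ B) · ¬B) = 2/5 · 3/5 = 2/5
B ⇒ B = 2/5 ⇒ 2/5 = 1
B · B = 2/5 · 2/5 = 2/5
(B · B) · B = 2/5 · 2/5 = 2/5
(B ⇒ B) + ((B · B) · B) = 1 + 2/5 = 1
(B · ((B ⇒ B) · ¬B)) · ((B ⇒ B) + ((B · B) · B)) = 2/5 · 1 = 2/5
(¬¬A + ¬B) · ((B · ((B ⇒ B) · ¬B)) · ((B ⇒ B) + ((B · B) · B))) = 3/5 · 2/5 = 2/5
(¬¬(¬A · B) ⇒ (((B ⇒ B) ⇒ A) + ¬A)) ⇒ ((¬¬A + ¬B) · ((B · ((B ⇒ B) · ¬B)) · ((B ⇒ B) + ((B · B) · B)))) = 1 ⇒ 2/5 = 2/5
¬(((B · (B · A)) ⇒ ((A ⇒ A) ⇒ ¬A)) + ((¬A · ¬B) ⇒ ¬(B · (A ⇒ A)))) + ((¬¬(¬A · B) ⇒ (((B ⇒ B) ⇒ A) + ¬A)) ⇒ ((¬¬A + ¬B) · ((B · ((B ⇒ B) · ¬B)) · ((B ⇒ B) + ((B · B) · B))))) = 0 + 2/5 = 2/5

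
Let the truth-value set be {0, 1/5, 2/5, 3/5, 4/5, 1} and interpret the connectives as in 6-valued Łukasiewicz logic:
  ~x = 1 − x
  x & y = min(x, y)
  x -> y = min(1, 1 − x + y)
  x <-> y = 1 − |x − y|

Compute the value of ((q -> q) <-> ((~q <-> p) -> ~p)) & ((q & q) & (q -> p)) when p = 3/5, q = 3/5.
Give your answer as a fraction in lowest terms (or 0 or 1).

q -> q = 3/5 -> 3/5 = 1
~q = ~3/5 = 2/5
~q <-> p = 2/5 <-> 3/5 = 4/5
~p = ~3/5 = 2/5
(~q <-> p) -> ~p = 4/5 -> 2/5 = 3/5
(q -> q) <-> ((~q <-> p) -> ~p) = 1 <-> 3/5 = 3/5
q & q = 3/5 & 3/5 = 3/5
q -> p = 3/5 -> 3/5 = 1
(q & q) & (q -> p) = 3/5 & 1 = 3/5
((q -> q) <-> ((~q <-> p) -> ~p)) & ((q & q) & (q -> p)) = 3/5 & 3/5 = 3/5

3/5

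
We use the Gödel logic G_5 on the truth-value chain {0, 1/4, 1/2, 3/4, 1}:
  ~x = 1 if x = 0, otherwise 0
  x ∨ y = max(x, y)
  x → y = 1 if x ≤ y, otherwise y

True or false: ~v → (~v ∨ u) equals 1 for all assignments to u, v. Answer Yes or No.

Yes

At u = 1/2, v = 1/2, for instance:
~v = ~1/2 = 0
~v ∨ u = 0 ∨ 1/2 = 1/2
~v → (~v ∨ u) = 0 → 1/2 = 1
and checking the remaining 24 assignments likewise gives ≥ 1 in every case.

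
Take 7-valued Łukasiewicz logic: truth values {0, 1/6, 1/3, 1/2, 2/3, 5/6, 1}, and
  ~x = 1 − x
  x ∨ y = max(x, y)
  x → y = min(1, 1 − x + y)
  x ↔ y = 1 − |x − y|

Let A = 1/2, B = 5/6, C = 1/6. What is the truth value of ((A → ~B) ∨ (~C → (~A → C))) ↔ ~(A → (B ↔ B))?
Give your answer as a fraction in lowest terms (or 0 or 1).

1/6

~B = ~5/6 = 1/6
A → ~B = 1/2 → 1/6 = 2/3
~C = ~1/6 = 5/6
~A = ~1/2 = 1/2
~A → C = 1/2 → 1/6 = 2/3
~C → (~A → C) = 5/6 → 2/3 = 5/6
(A → ~B) ∨ (~C → (~A → C)) = 2/3 ∨ 5/6 = 5/6
B ↔ B = 5/6 ↔ 5/6 = 1
A → (B ↔ B) = 1/2 → 1 = 1
~(A → (B ↔ B)) = ~1 = 0
((A → ~B) ∨ (~C → (~A → C))) ↔ ~(A → (B ↔ B)) = 5/6 ↔ 0 = 1/6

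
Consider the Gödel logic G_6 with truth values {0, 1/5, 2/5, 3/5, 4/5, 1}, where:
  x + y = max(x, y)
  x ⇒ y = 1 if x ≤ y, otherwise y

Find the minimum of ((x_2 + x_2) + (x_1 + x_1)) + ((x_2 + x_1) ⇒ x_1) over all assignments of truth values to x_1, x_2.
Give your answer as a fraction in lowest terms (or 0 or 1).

1/5

Take x_1 = 0, x_2 = 1/5:
x_2 + x_2 = 1/5 + 1/5 = 1/5
x_1 + x_1 = 0 + 0 = 0
(x_2 + x_2) + (x_1 + x_1) = 1/5 + 0 = 1/5
x_2 + x_1 = 1/5 + 0 = 1/5
(x_2 + x_1) ⇒ x_1 = 1/5 ⇒ 0 = 0
((x_2 + x_2) + (x_1 + x_1)) + ((x_2 + x_1) ⇒ x_1) = 1/5 + 0 = 1/5
No assignment yields a value below 1/5, so this is the minimum.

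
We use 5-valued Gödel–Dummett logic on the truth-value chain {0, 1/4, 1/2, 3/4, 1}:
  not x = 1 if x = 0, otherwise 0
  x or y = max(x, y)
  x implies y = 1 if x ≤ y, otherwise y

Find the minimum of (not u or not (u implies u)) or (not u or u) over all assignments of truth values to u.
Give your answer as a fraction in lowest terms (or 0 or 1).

Take u = 1/4:
not u = not 1/4 = 0
u implies u = 1/4 implies 1/4 = 1
not (u implies u) = not 1 = 0
not u or not (u implies u) = 0 or 0 = 0
not u = not 1/4 = 0
not u or u = 0 or 1/4 = 1/4
(not u or not (u implies u)) or (not u or u) = 0 or 1/4 = 1/4
No assignment yields a value below 1/4, so this is the minimum.

1/4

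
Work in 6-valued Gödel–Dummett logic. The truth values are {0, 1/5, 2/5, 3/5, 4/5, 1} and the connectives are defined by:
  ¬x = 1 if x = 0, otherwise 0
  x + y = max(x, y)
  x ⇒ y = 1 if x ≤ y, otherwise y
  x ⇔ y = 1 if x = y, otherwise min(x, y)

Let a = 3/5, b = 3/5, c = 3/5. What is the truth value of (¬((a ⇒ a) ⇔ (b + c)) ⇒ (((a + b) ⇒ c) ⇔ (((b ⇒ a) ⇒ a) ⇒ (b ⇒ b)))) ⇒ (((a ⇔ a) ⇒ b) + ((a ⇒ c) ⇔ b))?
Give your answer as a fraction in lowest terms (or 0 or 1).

a ⇒ a = 3/5 ⇒ 3/5 = 1
b + c = 3/5 + 3/5 = 3/5
(a ⇒ a) ⇔ (b + c) = 1 ⇔ 3/5 = 3/5
¬((a ⇒ a) ⇔ (b + c)) = ¬3/5 = 0
a + b = 3/5 + 3/5 = 3/5
(a + b) ⇒ c = 3/5 ⇒ 3/5 = 1
b ⇒ a = 3/5 ⇒ 3/5 = 1
(b ⇒ a) ⇒ a = 1 ⇒ 3/5 = 3/5
b ⇒ b = 3/5 ⇒ 3/5 = 1
((b ⇒ a) ⇒ a) ⇒ (b ⇒ b) = 3/5 ⇒ 1 = 1
((a + b) ⇒ c) ⇔ (((b ⇒ a) ⇒ a) ⇒ (b ⇒ b)) = 1 ⇔ 1 = 1
¬((a ⇒ a) ⇔ (b + c)) ⇒ (((a + b) ⇒ c) ⇔ (((b ⇒ a) ⇒ a) ⇒ (b ⇒ b))) = 0 ⇒ 1 = 1
a ⇔ a = 3/5 ⇔ 3/5 = 1
(a ⇔ a) ⇒ b = 1 ⇒ 3/5 = 3/5
a ⇒ c = 3/5 ⇒ 3/5 = 1
(a ⇒ c) ⇔ b = 1 ⇔ 3/5 = 3/5
((a ⇔ a) ⇒ b) + ((a ⇒ c) ⇔ b) = 3/5 + 3/5 = 3/5
(¬((a ⇒ a) ⇔ (b + c)) ⇒ (((a + b) ⇒ c) ⇔ (((b ⇒ a) ⇒ a) ⇒ (b ⇒ b)))) ⇒ (((a ⇔ a) ⇒ b) + ((a ⇒ c) ⇔ b)) = 1 ⇒ 3/5 = 3/5

3/5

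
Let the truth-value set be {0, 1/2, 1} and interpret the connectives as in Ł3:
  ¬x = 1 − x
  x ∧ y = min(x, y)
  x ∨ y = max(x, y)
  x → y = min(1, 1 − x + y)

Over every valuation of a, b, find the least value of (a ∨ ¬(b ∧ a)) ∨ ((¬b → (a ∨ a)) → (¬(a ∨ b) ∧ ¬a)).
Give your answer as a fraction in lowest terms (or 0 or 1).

1/2

Take a = 1/2, b = 1/2:
b ∧ a = 1/2 ∧ 1/2 = 1/2
¬(b ∧ a) = ¬1/2 = 1/2
a ∨ ¬(b ∧ a) = 1/2 ∨ 1/2 = 1/2
¬b = ¬1/2 = 1/2
a ∨ a = 1/2 ∨ 1/2 = 1/2
¬b → (a ∨ a) = 1/2 → 1/2 = 1
a ∨ b = 1/2 ∨ 1/2 = 1/2
¬(a ∨ b) = ¬1/2 = 1/2
¬a = ¬1/2 = 1/2
¬(a ∨ b) ∧ ¬a = 1/2 ∧ 1/2 = 1/2
(¬b → (a ∨ a)) → (¬(a ∨ b) ∧ ¬a) = 1 → 1/2 = 1/2
(a ∨ ¬(b ∧ a)) ∨ ((¬b → (a ∨ a)) → (¬(a ∨ b) ∧ ¬a)) = 1/2 ∨ 1/2 = 1/2
No assignment yields a value below 1/2, so this is the minimum.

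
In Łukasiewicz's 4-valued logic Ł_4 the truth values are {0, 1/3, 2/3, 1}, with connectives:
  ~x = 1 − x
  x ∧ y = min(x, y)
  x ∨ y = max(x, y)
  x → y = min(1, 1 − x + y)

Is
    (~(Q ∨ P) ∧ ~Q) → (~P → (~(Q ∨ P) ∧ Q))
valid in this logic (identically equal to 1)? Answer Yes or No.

Counterexample: take P = 0, Q = 0.
Q ∨ P = 0 ∨ 0 = 0
~(Q ∨ P) = ~0 = 1
~Q = ~0 = 1
~(Q ∨ P) ∧ ~Q = 1 ∧ 1 = 1
~P = ~0 = 1
Q ∨ P = 0 ∨ 0 = 0
~(Q ∨ P) = ~0 = 1
~(Q ∨ P) ∧ Q = 1 ∧ 0 = 0
~P → (~(Q ∨ P) ∧ Q) = 1 → 0 = 0
(~(Q ∨ P) ∧ ~Q) → (~P → (~(Q ∨ P) ∧ Q)) = 1 → 0 = 0
This gives 0 ≠ 1.

No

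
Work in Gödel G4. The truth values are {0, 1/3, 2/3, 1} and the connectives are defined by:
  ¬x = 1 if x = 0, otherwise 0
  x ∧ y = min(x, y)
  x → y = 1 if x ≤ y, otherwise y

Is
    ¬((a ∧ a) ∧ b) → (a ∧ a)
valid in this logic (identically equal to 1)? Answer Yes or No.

No

Counterexample: take a = 0, b = 0.
a ∧ a = 0 ∧ 0 = 0
(a ∧ a) ∧ b = 0 ∧ 0 = 0
¬((a ∧ a) ∧ b) = ¬0 = 1
¬((a ∧ a) ∧ b) → (a ∧ a) = 1 → 0 = 0
This gives 0 ≠ 1.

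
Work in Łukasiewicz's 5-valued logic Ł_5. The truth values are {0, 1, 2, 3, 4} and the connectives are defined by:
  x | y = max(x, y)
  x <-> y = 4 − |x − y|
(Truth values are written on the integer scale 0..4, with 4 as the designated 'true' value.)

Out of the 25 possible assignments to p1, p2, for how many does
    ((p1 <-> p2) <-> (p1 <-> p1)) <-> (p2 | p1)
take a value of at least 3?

value 4: 5 assignments (counts)
value 3: 7 assignments (counts)
value 2: 7 assignments
value 1: 3 assignments
value 0: 3 assignments
So 12 of the 25 assignments meet the threshold.

12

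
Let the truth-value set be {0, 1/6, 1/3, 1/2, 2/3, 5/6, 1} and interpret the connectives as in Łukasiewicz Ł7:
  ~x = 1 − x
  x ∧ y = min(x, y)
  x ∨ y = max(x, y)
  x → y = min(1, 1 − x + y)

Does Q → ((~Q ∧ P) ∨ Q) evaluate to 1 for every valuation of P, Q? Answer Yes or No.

Yes

At P = 0, Q = 2/3, for instance:
~Q = ~2/3 = 1/3
~Q ∧ P = 1/3 ∧ 0 = 0
(~Q ∧ P) ∨ Q = 0 ∨ 2/3 = 2/3
Q → ((~Q ∧ P) ∨ Q) = 2/3 → 2/3 = 1
and checking the remaining 48 assignments likewise gives ≥ 1 in every case.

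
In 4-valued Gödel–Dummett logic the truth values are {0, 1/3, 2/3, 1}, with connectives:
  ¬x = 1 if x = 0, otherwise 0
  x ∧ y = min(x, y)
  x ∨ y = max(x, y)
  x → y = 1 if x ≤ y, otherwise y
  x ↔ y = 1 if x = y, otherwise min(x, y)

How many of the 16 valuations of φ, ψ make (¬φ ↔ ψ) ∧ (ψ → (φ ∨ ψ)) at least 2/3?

5

φ = 0, ψ = 0 ↦ 0  <
φ = 0, ψ = 1/3 ↦ 1/3  <
φ = 0, ψ = 2/3 ↦ 2/3  ≥
φ = 0, ψ = 1 ↦ 1  ≥
φ = 1/3, ψ = 0 ↦ 1  ≥
φ = 1/3, ψ = 1/3 ↦ 0  <
φ = 1/3, ψ = 2/3 ↦ 0  <
φ = 1/3, ψ = 1 ↦ 0  <
φ = 2/3, ψ = 0 ↦ 1  ≥
φ = 2/3, ψ = 1/3 ↦ 0  <
φ = 2/3, ψ = 2/3 ↦ 0  <
φ = 2/3, ψ = 1 ↦ 0  <
φ = 1, ψ = 0 ↦ 1  ≥
φ = 1, ψ = 1/3 ↦ 0  <
φ = 1, ψ = 2/3 ↦ 0  <
φ = 1, ψ = 1 ↦ 0  <
So 5 of the 16 assignments meet the threshold.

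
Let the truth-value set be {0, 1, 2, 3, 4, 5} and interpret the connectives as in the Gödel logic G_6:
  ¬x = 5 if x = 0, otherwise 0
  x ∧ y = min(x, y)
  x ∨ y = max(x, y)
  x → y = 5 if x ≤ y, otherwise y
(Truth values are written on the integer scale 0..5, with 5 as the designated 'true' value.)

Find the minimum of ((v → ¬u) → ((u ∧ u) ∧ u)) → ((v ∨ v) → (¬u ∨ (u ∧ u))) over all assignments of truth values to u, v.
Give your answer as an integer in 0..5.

Take u = 1, v = 2:
¬u = ¬1 = 0
v → ¬u = 2 → 0 = 0
u ∧ u = 1 ∧ 1 = 1
(u ∧ u) ∧ u = 1 ∧ 1 = 1
(v → ¬u) → ((u ∧ u) ∧ u) = 0 → 1 = 5
v ∨ v = 2 ∨ 2 = 2
¬u = ¬1 = 0
u ∧ u = 1 ∧ 1 = 1
¬u ∨ (u ∧ u) = 0 ∨ 1 = 1
(v ∨ v) → (¬u ∨ (u ∧ u)) = 2 → 1 = 1
((v → ¬u) → ((u ∧ u) ∧ u)) → ((v ∨ v) → (¬u ∨ (u ∧ u))) = 5 → 1 = 1
No assignment yields a value below 1, so this is the minimum.

1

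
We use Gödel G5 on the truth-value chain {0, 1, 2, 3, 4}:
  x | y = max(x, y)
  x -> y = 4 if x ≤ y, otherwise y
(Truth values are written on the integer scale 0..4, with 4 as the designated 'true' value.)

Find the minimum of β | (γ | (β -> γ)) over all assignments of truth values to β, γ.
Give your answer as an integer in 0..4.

1

Take β = 1, γ = 0:
β -> γ = 1 -> 0 = 0
γ | (β -> γ) = 0 | 0 = 0
β | (γ | (β -> γ)) = 1 | 0 = 1
No assignment yields a value below 1, so this is the minimum.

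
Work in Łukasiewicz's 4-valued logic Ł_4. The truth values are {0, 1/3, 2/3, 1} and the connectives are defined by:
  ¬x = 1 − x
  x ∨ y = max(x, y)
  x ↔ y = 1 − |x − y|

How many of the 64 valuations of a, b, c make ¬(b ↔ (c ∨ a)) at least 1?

8

value 1: 8 assignments (counts)
value 2/3: 16 assignments
value 1/3: 24 assignments
value 0: 16 assignments
So 8 of the 64 assignments meet the threshold.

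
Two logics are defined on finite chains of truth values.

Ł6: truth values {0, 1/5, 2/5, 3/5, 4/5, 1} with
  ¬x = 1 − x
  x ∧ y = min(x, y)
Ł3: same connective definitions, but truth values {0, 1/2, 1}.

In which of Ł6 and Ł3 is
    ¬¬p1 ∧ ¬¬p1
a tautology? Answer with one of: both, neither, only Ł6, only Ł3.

In Ł6: at p1 = 0 the value is 0 — not a tautology.
In Ł3: at p1 = 0 the value is 0 — not a tautology.

neither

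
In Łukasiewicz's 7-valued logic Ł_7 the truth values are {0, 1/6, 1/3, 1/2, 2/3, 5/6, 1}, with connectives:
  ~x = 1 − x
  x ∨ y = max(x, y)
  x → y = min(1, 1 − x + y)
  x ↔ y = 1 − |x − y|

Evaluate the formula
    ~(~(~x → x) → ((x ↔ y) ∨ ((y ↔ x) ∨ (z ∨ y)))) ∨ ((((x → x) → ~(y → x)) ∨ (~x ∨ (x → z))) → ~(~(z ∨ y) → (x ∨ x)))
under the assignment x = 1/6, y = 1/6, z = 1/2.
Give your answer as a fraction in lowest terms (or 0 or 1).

~x = ~1/6 = 5/6
~x → x = 5/6 → 1/6 = 1/3
~(~x → x) = ~1/3 = 2/3
x ↔ y = 1/6 ↔ 1/6 = 1
y ↔ x = 1/6 ↔ 1/6 = 1
z ∨ y = 1/2 ∨ 1/6 = 1/2
(y ↔ x) ∨ (z ∨ y) = 1 ∨ 1/2 = 1
(x ↔ y) ∨ ((y ↔ x) ∨ (z ∨ y)) = 1 ∨ 1 = 1
~(~x → x) → ((x ↔ y) ∨ ((y ↔ x) ∨ (z ∨ y))) = 2/3 → 1 = 1
~(~(~x → x) → ((x ↔ y) ∨ ((y ↔ x) ∨ (z ∨ y)))) = ~1 = 0
x → x = 1/6 → 1/6 = 1
y → x = 1/6 → 1/6 = 1
~(y → x) = ~1 = 0
(x → x) → ~(y → x) = 1 → 0 = 0
~x = ~1/6 = 5/6
x → z = 1/6 → 1/2 = 1
~x ∨ (x → z) = 5/6 ∨ 1 = 1
((x → x) → ~(y → x)) ∨ (~x ∨ (x → z)) = 0 ∨ 1 = 1
z ∨ y = 1/2 ∨ 1/6 = 1/2
~(z ∨ y) = ~1/2 = 1/2
x ∨ x = 1/6 ∨ 1/6 = 1/6
~(z ∨ y) → (x ∨ x) = 1/2 → 1/6 = 2/3
~(~(z ∨ y) → (x ∨ x)) = ~2/3 = 1/3
(((x → x) → ~(y → x)) ∨ (~x ∨ (x → z))) → ~(~(z ∨ y) → (x ∨ x)) = 1 → 1/3 = 1/3
~(~(~x → x) → ((x ↔ y) ∨ ((y ↔ x) ∨ (z ∨ y)))) ∨ ((((x → x) → ~(y → x)) ∨ (~x ∨ (x → z))) → ~(~(z ∨ y) → (x ∨ x))) = 0 ∨ 1/3 = 1/3

1/3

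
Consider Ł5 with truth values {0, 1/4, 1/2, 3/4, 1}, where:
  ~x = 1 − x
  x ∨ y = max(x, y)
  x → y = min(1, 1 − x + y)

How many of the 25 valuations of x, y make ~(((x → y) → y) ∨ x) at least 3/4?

4

value 1: 1 assignment (counts)
value 3/4: 3 assignments (counts)
value 1/2: 5 assignments
value 1/4: 7 assignments
value 0: 9 assignments
So 4 of the 25 assignments meet the threshold.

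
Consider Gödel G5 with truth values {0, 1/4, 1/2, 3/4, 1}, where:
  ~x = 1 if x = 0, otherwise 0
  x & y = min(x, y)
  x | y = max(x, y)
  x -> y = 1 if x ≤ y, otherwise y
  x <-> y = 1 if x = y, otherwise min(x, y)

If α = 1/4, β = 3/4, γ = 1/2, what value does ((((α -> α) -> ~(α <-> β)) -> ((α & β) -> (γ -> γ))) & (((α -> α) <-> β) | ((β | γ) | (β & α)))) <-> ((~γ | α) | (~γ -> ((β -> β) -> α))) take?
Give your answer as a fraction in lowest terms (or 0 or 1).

3/4

α -> α = 1/4 -> 1/4 = 1
α <-> β = 1/4 <-> 3/4 = 1/4
~(α <-> β) = ~1/4 = 0
(α -> α) -> ~(α <-> β) = 1 -> 0 = 0
α & β = 1/4 & 3/4 = 1/4
γ -> γ = 1/2 -> 1/2 = 1
(α & β) -> (γ -> γ) = 1/4 -> 1 = 1
((α -> α) -> ~(α <-> β)) -> ((α & β) -> (γ -> γ)) = 0 -> 1 = 1
α -> α = 1/4 -> 1/4 = 1
(α -> α) <-> β = 1 <-> 3/4 = 3/4
β | γ = 3/4 | 1/2 = 3/4
β & α = 3/4 & 1/4 = 1/4
(β | γ) | (β & α) = 3/4 | 1/4 = 3/4
((α -> α) <-> β) | ((β | γ) | (β & α)) = 3/4 | 3/4 = 3/4
(((α -> α) -> ~(α <-> β)) -> ((α & β) -> (γ -> γ))) & (((α -> α) <-> β) | ((β | γ) | (β & α))) = 1 & 3/4 = 3/4
~γ = ~1/2 = 0
~γ | α = 0 | 1/4 = 1/4
~γ = ~1/2 = 0
β -> β = 3/4 -> 3/4 = 1
(β -> β) -> α = 1 -> 1/4 = 1/4
~γ -> ((β -> β) -> α) = 0 -> 1/4 = 1
(~γ | α) | (~γ -> ((β -> β) -> α)) = 1/4 | 1 = 1
((((α -> α) -> ~(α <-> β)) -> ((α & β) -> (γ -> γ))) & (((α -> α) <-> β) | ((β | γ) | (β & α)))) <-> ((~γ | α) | (~γ -> ((β -> β) -> α))) = 3/4 <-> 1 = 3/4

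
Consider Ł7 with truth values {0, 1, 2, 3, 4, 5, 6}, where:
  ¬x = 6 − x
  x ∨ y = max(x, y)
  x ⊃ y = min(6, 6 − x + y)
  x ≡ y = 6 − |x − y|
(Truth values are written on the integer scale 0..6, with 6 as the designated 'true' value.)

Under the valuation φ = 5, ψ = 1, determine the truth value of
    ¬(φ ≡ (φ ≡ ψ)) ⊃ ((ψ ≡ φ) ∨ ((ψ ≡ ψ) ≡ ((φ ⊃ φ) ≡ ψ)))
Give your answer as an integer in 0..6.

φ ≡ ψ = 5 ≡ 1 = 2
φ ≡ (φ ≡ ψ) = 5 ≡ 2 = 3
¬(φ ≡ (φ ≡ ψ)) = ¬3 = 3
ψ ≡ φ = 1 ≡ 5 = 2
ψ ≡ ψ = 1 ≡ 1 = 6
φ ⊃ φ = 5 ⊃ 5 = 6
(φ ⊃ φ) ≡ ψ = 6 ≡ 1 = 1
(ψ ≡ ψ) ≡ ((φ ⊃ φ) ≡ ψ) = 6 ≡ 1 = 1
(ψ ≡ φ) ∨ ((ψ ≡ ψ) ≡ ((φ ⊃ φ) ≡ ψ)) = 2 ∨ 1 = 2
¬(φ ≡ (φ ≡ ψ)) ⊃ ((ψ ≡ φ) ∨ ((ψ ≡ ψ) ≡ ((φ ⊃ φ) ≡ ψ))) = 3 ⊃ 2 = 5

5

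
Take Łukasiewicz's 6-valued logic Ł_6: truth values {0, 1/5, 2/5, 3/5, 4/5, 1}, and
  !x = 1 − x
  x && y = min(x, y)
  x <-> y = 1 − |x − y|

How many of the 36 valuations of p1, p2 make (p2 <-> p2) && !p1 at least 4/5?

value 1: 6 assignments (counts)
value 4/5: 6 assignments (counts)
value 3/5: 6 assignments
value 2/5: 6 assignments
value 1/5: 6 assignments
value 0: 6 assignments
So 12 of the 36 assignments meet the threshold.

12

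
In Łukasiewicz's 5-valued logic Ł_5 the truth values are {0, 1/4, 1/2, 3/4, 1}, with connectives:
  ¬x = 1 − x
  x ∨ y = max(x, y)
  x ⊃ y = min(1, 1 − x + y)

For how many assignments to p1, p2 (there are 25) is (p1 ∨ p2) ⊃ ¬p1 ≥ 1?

12

value 1: 12 assignments (counts)
value 3/4: 2 assignments
value 1/2: 5 assignments
value 1/4: 1 assignment
value 0: 5 assignments
So 12 of the 25 assignments meet the threshold.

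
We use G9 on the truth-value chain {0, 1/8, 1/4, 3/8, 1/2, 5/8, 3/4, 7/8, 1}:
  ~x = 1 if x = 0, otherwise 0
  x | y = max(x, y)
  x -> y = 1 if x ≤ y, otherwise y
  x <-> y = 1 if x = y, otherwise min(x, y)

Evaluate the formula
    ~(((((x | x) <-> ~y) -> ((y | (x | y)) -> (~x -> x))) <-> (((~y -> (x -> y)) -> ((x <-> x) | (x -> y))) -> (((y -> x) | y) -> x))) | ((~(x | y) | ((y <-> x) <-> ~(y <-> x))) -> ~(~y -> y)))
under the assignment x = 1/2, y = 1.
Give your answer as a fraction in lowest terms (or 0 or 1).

x | x = 1/2 | 1/2 = 1/2
~y = ~1 = 0
(x | x) <-> ~y = 1/2 <-> 0 = 0
x | y = 1/2 | 1 = 1
y | (x | y) = 1 | 1 = 1
~x = ~1/2 = 0
~x -> x = 0 -> 1/2 = 1
(y | (x | y)) -> (~x -> x) = 1 -> 1 = 1
((x | x) <-> ~y) -> ((y | (x | y)) -> (~x -> x)) = 0 -> 1 = 1
~y = ~1 = 0
x -> y = 1/2 -> 1 = 1
~y -> (x -> y) = 0 -> 1 = 1
x <-> x = 1/2 <-> 1/2 = 1
x -> y = 1/2 -> 1 = 1
(x <-> x) | (x -> y) = 1 | 1 = 1
(~y -> (x -> y)) -> ((x <-> x) | (x -> y)) = 1 -> 1 = 1
y -> x = 1 -> 1/2 = 1/2
(y -> x) | y = 1/2 | 1 = 1
((y -> x) | y) -> x = 1 -> 1/2 = 1/2
((~y -> (x -> y)) -> ((x <-> x) | (x -> y))) -> (((y -> x) | y) -> x) = 1 -> 1/2 = 1/2
(((x | x) <-> ~y) -> ((y | (x | y)) -> (~x -> x))) <-> (((~y -> (x -> y)) -> ((x <-> x) | (x -> y))) -> (((y -> x) | y) -> x)) = 1 <-> 1/2 = 1/2
x | y = 1/2 | 1 = 1
~(x | y) = ~1 = 0
y <-> x = 1 <-> 1/2 = 1/2
y <-> x = 1 <-> 1/2 = 1/2
~(y <-> x) = ~1/2 = 0
(y <-> x) <-> ~(y <-> x) = 1/2 <-> 0 = 0
~(x | y) | ((y <-> x) <-> ~(y <-> x)) = 0 | 0 = 0
~y = ~1 = 0
~y -> y = 0 -> 1 = 1
~(~y -> y) = ~1 = 0
(~(x | y) | ((y <-> x) <-> ~(y <-> x))) -> ~(~y -> y) = 0 -> 0 = 1
((((x | x) <-> ~y) -> ((y | (x | y)) -> (~x -> x))) <-> (((~y -> (x -> y)) -> ((x <-> x) | (x -> y))) -> (((y -> x) | y) -> x))) | ((~(x | y) | ((y <-> x) <-> ~(y <-> x))) -> ~(~y -> y)) = 1/2 | 1 = 1
~(((((x | x) <-> ~y) -> ((y | (x | y)) -> (~x -> x))) <-> (((~y -> (x -> y)) -> ((x <-> x) | (x -> y))) -> (((y -> x) | y) -> x))) | ((~(x | y) | ((y <-> x) <-> ~(y <-> x))) -> ~(~y -> y))) = ~1 = 0

0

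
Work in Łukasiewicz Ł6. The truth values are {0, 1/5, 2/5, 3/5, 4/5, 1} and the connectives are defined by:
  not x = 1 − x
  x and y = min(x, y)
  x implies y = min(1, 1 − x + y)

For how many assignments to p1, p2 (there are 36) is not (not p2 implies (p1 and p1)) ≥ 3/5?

6

value 1: 1 assignment (counts)
value 4/5: 2 assignments (counts)
value 3/5: 3 assignments (counts)
value 2/5: 4 assignments
value 1/5: 5 assignments
value 0: 21 assignments
So 6 of the 36 assignments meet the threshold.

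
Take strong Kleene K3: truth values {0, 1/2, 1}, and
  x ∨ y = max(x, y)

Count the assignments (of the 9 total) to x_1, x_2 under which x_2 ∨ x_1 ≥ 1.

5

x_1 = 0, x_2 = 0 ↦ 0  <
x_1 = 0, x_2 = 1/2 ↦ 1/2  <
x_1 = 0, x_2 = 1 ↦ 1  ≥
x_1 = 1/2, x_2 = 0 ↦ 1/2  <
x_1 = 1/2, x_2 = 1/2 ↦ 1/2  <
x_1 = 1/2, x_2 = 1 ↦ 1  ≥
x_1 = 1, x_2 = 0 ↦ 1  ≥
x_1 = 1, x_2 = 1/2 ↦ 1  ≥
x_1 = 1, x_2 = 1 ↦ 1  ≥
So 5 of the 9 assignments meet the threshold.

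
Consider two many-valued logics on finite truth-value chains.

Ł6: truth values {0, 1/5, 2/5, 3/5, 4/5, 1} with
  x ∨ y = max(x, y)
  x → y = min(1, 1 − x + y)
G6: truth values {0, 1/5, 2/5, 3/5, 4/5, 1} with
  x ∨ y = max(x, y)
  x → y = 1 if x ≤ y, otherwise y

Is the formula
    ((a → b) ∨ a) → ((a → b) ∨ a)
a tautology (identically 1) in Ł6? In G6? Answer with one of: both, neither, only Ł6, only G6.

In Ł6: every assignment gives 1 — tautology.
In G6: every assignment gives 1 — tautology.

both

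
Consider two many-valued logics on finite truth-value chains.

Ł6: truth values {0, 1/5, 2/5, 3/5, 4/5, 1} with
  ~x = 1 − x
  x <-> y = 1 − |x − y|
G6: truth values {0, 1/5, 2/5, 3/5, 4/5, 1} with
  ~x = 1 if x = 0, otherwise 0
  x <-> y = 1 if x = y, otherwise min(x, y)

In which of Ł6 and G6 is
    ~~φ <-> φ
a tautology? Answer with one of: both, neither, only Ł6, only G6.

only Ł6

In Ł6: every assignment gives 1 — tautology.
In G6: at φ = 1/5 the value is 1/5 — not a tautology.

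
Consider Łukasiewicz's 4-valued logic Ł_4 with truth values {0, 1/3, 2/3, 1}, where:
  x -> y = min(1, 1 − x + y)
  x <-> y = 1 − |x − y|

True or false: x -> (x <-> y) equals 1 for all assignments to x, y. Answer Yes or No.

No

Counterexample: take x = 2/3, y = 0.
x <-> y = 2/3 <-> 0 = 1/3
x -> (x <-> y) = 2/3 -> 1/3 = 2/3
This gives 2/3 ≠ 1.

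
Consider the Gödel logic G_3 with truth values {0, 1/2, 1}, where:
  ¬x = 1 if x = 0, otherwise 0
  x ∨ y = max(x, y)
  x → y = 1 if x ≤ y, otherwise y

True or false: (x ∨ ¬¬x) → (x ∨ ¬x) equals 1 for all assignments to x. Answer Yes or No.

Counterexample: take x = 1/2.
¬x = ¬1/2 = 0
¬¬x = ¬0 = 1
x ∨ ¬¬x = 1/2 ∨ 1 = 1
¬x = ¬1/2 = 0
x ∨ ¬x = 1/2 ∨ 0 = 1/2
(x ∨ ¬¬x) → (x ∨ ¬x) = 1 → 1/2 = 1/2
This gives 1/2 ≠ 1.

No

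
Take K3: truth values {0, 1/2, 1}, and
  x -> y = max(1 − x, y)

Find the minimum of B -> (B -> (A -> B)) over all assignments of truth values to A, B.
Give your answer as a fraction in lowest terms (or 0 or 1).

Take A = 1/2, B = 1/2:
A -> B = 1/2 -> 1/2 = 1/2
B -> (A -> B) = 1/2 -> 1/2 = 1/2
B -> (B -> (A -> B)) = 1/2 -> 1/2 = 1/2
No assignment yields a value below 1/2, so this is the minimum.

1/2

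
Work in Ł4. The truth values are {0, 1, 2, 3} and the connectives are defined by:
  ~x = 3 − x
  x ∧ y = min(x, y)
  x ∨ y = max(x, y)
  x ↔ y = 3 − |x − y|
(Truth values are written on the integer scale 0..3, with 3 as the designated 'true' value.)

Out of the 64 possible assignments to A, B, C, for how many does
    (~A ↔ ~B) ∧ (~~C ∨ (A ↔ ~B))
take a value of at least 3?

value 3: 4 assignments (counts)
value 2: 24 assignments
value 1: 26 assignments
value 0: 10 assignments
So 4 of the 64 assignments meet the threshold.

4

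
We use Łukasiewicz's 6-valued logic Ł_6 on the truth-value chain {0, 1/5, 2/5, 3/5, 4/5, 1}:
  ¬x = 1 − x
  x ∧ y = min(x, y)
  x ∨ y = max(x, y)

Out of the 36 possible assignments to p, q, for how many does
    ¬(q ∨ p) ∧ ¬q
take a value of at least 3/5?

value 1: 1 assignment (counts)
value 4/5: 3 assignments (counts)
value 3/5: 5 assignments (counts)
value 2/5: 7 assignments
value 1/5: 9 assignments
value 0: 11 assignments
So 9 of the 36 assignments meet the threshold.

9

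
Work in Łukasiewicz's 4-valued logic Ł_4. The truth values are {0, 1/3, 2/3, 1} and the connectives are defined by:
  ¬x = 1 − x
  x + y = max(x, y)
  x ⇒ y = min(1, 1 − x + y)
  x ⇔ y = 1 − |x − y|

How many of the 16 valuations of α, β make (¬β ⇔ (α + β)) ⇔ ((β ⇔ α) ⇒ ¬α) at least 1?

5

α = 0, β = 0 ↦ 0  <
α = 0, β = 1/3 ↦ 2/3  <
α = 0, β = 2/3 ↦ 2/3  <
α = 0, β = 1 ↦ 0  <
α = 1/3, β = 0 ↦ 1/3  <
α = 1/3, β = 1/3 ↦ 1  ≥
α = 1/3, β = 2/3 ↦ 2/3  <
α = 1/3, β = 1 ↦ 0  <
α = 2/3, β = 0 ↦ 2/3  <
α = 2/3, β = 1/3 ↦ 2/3  <
α = 2/3, β = 2/3 ↦ 2/3  <
α = 2/3, β = 1 ↦ 1/3  <
α = 1, β = 0 ↦ 1  ≥
α = 1, β = 1/3 ↦ 1  ≥
α = 1, β = 2/3 ↦ 1  ≥
α = 1, β = 1 ↦ 1  ≥
So 5 of the 16 assignments meet the threshold.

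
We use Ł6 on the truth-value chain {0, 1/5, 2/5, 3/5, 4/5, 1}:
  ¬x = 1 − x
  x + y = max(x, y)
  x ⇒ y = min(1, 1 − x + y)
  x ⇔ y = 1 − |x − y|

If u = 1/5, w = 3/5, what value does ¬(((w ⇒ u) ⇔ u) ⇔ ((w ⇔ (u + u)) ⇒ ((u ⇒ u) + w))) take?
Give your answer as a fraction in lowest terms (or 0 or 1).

w ⇒ u = 3/5 ⇒ 1/5 = 3/5
(w ⇒ u) ⇔ u = 3/5 ⇔ 1/5 = 3/5
u + u = 1/5 + 1/5 = 1/5
w ⇔ (u + u) = 3/5 ⇔ 1/5 = 3/5
u ⇒ u = 1/5 ⇒ 1/5 = 1
(u ⇒ u) + w = 1 + 3/5 = 1
(w ⇔ (u + u)) ⇒ ((u ⇒ u) + w) = 3/5 ⇒ 1 = 1
((w ⇒ u) ⇔ u) ⇔ ((w ⇔ (u + u)) ⇒ ((u ⇒ u) + w)) = 3/5 ⇔ 1 = 3/5
¬(((w ⇒ u) ⇔ u) ⇔ ((w ⇔ (u + u)) ⇒ ((u ⇒ u) + w))) = ¬3/5 = 2/5

2/5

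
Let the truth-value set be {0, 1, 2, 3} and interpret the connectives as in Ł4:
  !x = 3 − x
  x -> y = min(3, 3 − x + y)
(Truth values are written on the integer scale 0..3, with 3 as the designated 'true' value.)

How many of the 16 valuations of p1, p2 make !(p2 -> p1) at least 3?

1

p1 = 0, p2 = 0 ↦ 0  <
p1 = 0, p2 = 1 ↦ 1  <
p1 = 0, p2 = 2 ↦ 2  <
p1 = 0, p2 = 3 ↦ 3  ≥
p1 = 1, p2 = 0 ↦ 0  <
p1 = 1, p2 = 1 ↦ 0  <
p1 = 1, p2 = 2 ↦ 1  <
p1 = 1, p2 = 3 ↦ 2  <
p1 = 2, p2 = 0 ↦ 0  <
p1 = 2, p2 = 1 ↦ 0  <
p1 = 2, p2 = 2 ↦ 0  <
p1 = 2, p2 = 3 ↦ 1  <
p1 = 3, p2 = 0 ↦ 0  <
p1 = 3, p2 = 1 ↦ 0  <
p1 = 3, p2 = 2 ↦ 0  <
p1 = 3, p2 = 3 ↦ 0  <
So 1 of the 16 assignments meets the threshold.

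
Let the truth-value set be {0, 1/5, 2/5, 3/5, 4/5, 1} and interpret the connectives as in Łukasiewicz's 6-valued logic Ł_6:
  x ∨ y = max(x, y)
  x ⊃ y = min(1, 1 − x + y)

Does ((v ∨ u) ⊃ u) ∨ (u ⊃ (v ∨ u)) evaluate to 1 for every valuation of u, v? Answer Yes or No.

Yes

At u = 4/5, v = 1/5, for instance:
v ∨ u = 1/5 ∨ 4/5 = 4/5
(v ∨ u) ⊃ u = 4/5 ⊃ 4/5 = 1
u ⊃ (v ∨ u) = 4/5 ⊃ 4/5 = 1
((v ∨ u) ⊃ u) ∨ (u ⊃ (v ∨ u)) = 1 ∨ 1 = 1
and checking the remaining 35 assignments likewise gives ≥ 1 in every case.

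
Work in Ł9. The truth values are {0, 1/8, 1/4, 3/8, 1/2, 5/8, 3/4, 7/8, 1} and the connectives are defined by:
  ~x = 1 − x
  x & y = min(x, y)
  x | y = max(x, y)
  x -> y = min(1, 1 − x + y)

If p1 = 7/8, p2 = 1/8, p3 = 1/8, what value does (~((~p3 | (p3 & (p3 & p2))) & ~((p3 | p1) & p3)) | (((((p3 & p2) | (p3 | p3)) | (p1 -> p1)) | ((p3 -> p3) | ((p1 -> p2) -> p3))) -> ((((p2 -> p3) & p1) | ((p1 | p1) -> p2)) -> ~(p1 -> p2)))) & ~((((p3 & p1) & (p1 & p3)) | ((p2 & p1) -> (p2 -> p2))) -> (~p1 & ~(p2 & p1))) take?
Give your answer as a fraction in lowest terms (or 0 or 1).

~p3 = ~1/8 = 7/8
p3 & p2 = 1/8 & 1/8 = 1/8
p3 & (p3 & p2) = 1/8 & 1/8 = 1/8
~p3 | (p3 & (p3 & p2)) = 7/8 | 1/8 = 7/8
p3 | p1 = 1/8 | 7/8 = 7/8
(p3 | p1) & p3 = 7/8 & 1/8 = 1/8
~((p3 | p1) & p3) = ~1/8 = 7/8
(~p3 | (p3 & (p3 & p2))) & ~((p3 | p1) & p3) = 7/8 & 7/8 = 7/8
~((~p3 | (p3 & (p3 & p2))) & ~((p3 | p1) & p3)) = ~7/8 = 1/8
p3 & p2 = 1/8 & 1/8 = 1/8
p3 | p3 = 1/8 | 1/8 = 1/8
(p3 & p2) | (p3 | p3) = 1/8 | 1/8 = 1/8
p1 -> p1 = 7/8 -> 7/8 = 1
((p3 & p2) | (p3 | p3)) | (p1 -> p1) = 1/8 | 1 = 1
p3 -> p3 = 1/8 -> 1/8 = 1
p1 -> p2 = 7/8 -> 1/8 = 1/4
(p1 -> p2) -> p3 = 1/4 -> 1/8 = 7/8
(p3 -> p3) | ((p1 -> p2) -> p3) = 1 | 7/8 = 1
(((p3 & p2) | (p3 | p3)) | (p1 -> p1)) | ((p3 -> p3) | ((p1 -> p2) -> p3)) = 1 | 1 = 1
p2 -> p3 = 1/8 -> 1/8 = 1
(p2 -> p3) & p1 = 1 & 7/8 = 7/8
p1 | p1 = 7/8 | 7/8 = 7/8
(p1 | p1) -> p2 = 7/8 -> 1/8 = 1/4
((p2 -> p3) & p1) | ((p1 | p1) -> p2) = 7/8 | 1/4 = 7/8
p1 -> p2 = 7/8 -> 1/8 = 1/4
~(p1 -> p2) = ~1/4 = 3/4
(((p2 -> p3) & p1) | ((p1 | p1) -> p2)) -> ~(p1 -> p2) = 7/8 -> 3/4 = 7/8
((((p3 & p2) | (p3 | p3)) | (p1 -> p1)) | ((p3 -> p3) | ((p1 -> p2) -> p3))) -> ((((p2 -> p3) & p1) | ((p1 | p1) -> p2)) -> ~(p1 -> p2)) = 1 -> 7/8 = 7/8
~((~p3 | (p3 & (p3 & p2))) & ~((p3 | p1) & p3)) | (((((p3 & p2) | (p3 | p3)) | (p1 -> p1)) | ((p3 -> p3) | ((p1 -> p2) -> p3))) -> ((((p2 -> p3) & p1) | ((p1 | p1) -> p2)) -> ~(p1 -> p2))) = 1/8 | 7/8 = 7/8
p3 & p1 = 1/8 & 7/8 = 1/8
p1 & p3 = 7/8 & 1/8 = 1/8
(p3 & p1) & (p1 & p3) = 1/8 & 1/8 = 1/8
p2 & p1 = 1/8 & 7/8 = 1/8
p2 -> p2 = 1/8 -> 1/8 = 1
(p2 & p1) -> (p2 -> p2) = 1/8 -> 1 = 1
((p3 & p1) & (p1 & p3)) | ((p2 & p1) -> (p2 -> p2)) = 1/8 | 1 = 1
~p1 = ~7/8 = 1/8
p2 & p1 = 1/8 & 7/8 = 1/8
~(p2 & p1) = ~1/8 = 7/8
~p1 & ~(p2 & p1) = 1/8 & 7/8 = 1/8
(((p3 & p1) & (p1 & p3)) | ((p2 & p1) -> (p2 -> p2))) -> (~p1 & ~(p2 & p1)) = 1 -> 1/8 = 1/8
~((((p3 & p1) & (p1 & p3)) | ((p2 & p1) -> (p2 -> p2))) -> (~p1 & ~(p2 & p1))) = ~1/8 = 7/8
(~((~p3 | (p3 & (p3 & p2))) & ~((p3 | p1) & p3)) | (((((p3 & p2) | (p3 | p3)) | (p1 -> p1)) | ((p3 -> p3) | ((p1 -> p2) -> p3))) -> ((((p2 -> p3) & p1) | ((p1 | p1) -> p2)) -> ~(p1 -> p2)))) & ~((((p3 & p1) & (p1 & p3)) | ((p2 & p1) -> (p2 -> p2))) -> (~p1 & ~(p2 & p1))) = 7/8 & 7/8 = 7/8

7/8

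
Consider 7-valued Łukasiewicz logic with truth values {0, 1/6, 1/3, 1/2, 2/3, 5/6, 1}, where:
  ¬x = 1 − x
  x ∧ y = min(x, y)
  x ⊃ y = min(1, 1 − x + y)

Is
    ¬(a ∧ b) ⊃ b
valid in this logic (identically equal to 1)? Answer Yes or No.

Counterexample: take a = 0, b = 0.
a ∧ b = 0 ∧ 0 = 0
¬(a ∧ b) = ¬0 = 1
¬(a ∧ b) ⊃ b = 1 ⊃ 0 = 0
This gives 0 ≠ 1.

No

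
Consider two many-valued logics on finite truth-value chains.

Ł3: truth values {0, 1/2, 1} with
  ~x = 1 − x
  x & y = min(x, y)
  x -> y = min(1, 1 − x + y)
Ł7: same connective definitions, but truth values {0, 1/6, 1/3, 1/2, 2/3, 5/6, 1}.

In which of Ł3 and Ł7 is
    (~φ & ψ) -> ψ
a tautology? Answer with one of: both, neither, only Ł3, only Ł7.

In Ł3: every assignment gives 1 — tautology.
In Ł7: every assignment gives 1 — tautology.

both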